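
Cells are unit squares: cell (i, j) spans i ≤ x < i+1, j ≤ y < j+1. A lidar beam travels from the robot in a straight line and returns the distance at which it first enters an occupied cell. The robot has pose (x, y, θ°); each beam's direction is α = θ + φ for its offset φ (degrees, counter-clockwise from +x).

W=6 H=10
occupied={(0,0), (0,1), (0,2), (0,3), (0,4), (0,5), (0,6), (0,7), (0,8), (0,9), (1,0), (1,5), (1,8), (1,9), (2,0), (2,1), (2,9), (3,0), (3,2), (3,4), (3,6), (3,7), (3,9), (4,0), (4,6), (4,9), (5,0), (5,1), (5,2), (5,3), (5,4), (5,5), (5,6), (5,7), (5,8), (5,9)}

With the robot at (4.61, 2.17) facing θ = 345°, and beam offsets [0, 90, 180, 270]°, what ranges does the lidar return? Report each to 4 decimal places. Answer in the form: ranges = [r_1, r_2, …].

beam 1: φ=0°, α=345°
  direction (0.9659, -0.2588); cell (4,2); t to first gridline: x 0.4038, y 0.6568 (then +1.0353 / +3.8637)
    (5,2) via x @ 0.4038  # hit
  → r_1 = 0.4038
beam 2: φ=90°, α=75°
  direction (0.2588, 0.9659); cell (4,2); t to first gridline: x 1.5068, y 0.8593 (then +3.8637 / +1.0353)
    (4,3) via y @ 0.8593
    (5,3) via x @ 1.5068  # hit
  → r_2 = 1.5068
beam 3: φ=180°, α=165°
  direction (-0.9659, 0.2588); cell (4,2); t to first gridline: x 0.6315, y 3.2069 (then +1.0353 / +3.8637)
    (3,2) via x @ 0.6315  # hit
  → r_3 = 0.6315
beam 4: φ=270°, α=255°
  direction (-0.2588, -0.9659); cell (4,2); t to first gridline: x 2.3569, y 0.1760 (then +3.8637 / +1.0353)
    (4,1) via y @ 0.1760
    (4,0) via y @ 1.2113  # hit
  → r_4 = 1.2113

ranges = [0.4038, 1.5068, 0.6315, 1.2113]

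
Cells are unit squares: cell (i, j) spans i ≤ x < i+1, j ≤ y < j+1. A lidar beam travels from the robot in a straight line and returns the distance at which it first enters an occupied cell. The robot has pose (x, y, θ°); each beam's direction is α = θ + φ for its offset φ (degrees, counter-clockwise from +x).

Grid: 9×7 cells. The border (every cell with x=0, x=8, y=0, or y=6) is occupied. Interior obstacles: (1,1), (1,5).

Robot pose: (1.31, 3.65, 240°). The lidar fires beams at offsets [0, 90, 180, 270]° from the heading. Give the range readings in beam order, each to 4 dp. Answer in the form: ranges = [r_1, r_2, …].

beam 1: φ=0°, α=240°
  dir = (cos 240°, sin 240°) = (-0.5000, -0.8660); from cell (1,3)
  next x-line at t=0.6200, next y-line at t=0.7506; Δt_x=2.0000, Δt_y=1.1547
    x: enter (0,3) at t=0.6200 ← occupied
  → r_1 = 0.6200
beam 2: φ=90°, α=330°
  dir = (cos 330°, sin 330°) = (0.8660, -0.5000); from cell (1,3)
  next x-line at t=0.7967, next y-line at t=1.3000; Δt_x=1.1547, Δt_y=2.0000
    x: enter (2,3) at t=0.7967
    y: enter (2,2) at t=1.3000
    x: enter (3,2) at t=1.9514
    x: enter (4,2) at t=3.1061
    y: enter (4,1) at t=3.3000
    x: enter (5,1) at t=4.2608
    y: enter (5,0) at t=5.3000 ← occupied
  → r_2 = 5.3000
beam 3: φ=180°, α=60°
  dir = (cos 60°, sin 60°) = (0.5000, 0.8660); from cell (1,3)
  next x-line at t=1.3800, next y-line at t=0.4041; Δt_x=2.0000, Δt_y=1.1547
    y: enter (1,4) at t=0.4041
    x: enter (2,4) at t=1.3800
    y: enter (2,5) at t=1.5588
    y: enter (2,6) at t=2.7135 ← occupied
  → r_3 = 2.7135
beam 4: φ=270°, α=150°
  dir = (cos 150°, sin 150°) = (-0.8660, 0.5000); from cell (1,3)
  next x-line at t=0.3580, next y-line at t=0.7000; Δt_x=1.1547, Δt_y=2.0000
    x: enter (0,3) at t=0.3580 ← occupied
  → r_4 = 0.3580

ranges = [0.6200, 5.3000, 2.7135, 0.3580]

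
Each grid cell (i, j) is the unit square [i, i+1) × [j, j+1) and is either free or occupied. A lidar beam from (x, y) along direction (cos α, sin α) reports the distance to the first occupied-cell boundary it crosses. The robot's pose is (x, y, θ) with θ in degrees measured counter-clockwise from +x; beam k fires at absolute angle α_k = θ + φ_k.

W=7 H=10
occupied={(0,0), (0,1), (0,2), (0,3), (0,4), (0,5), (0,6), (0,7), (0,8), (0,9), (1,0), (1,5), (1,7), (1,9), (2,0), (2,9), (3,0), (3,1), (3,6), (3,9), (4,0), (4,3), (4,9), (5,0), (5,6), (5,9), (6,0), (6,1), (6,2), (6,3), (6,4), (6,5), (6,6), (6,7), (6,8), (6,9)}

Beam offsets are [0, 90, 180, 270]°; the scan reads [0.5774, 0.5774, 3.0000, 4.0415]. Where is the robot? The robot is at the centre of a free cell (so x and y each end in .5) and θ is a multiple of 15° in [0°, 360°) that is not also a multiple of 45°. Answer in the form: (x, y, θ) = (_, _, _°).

Candidates: 34 free-cell centres × 16 headings = 544 poses. Raycast each; keep the one whose scan matches to 4 dp.
  (5.5, 8.5, 195°): beam 1 = 3.6235 ≠ 0.5774 ✗
  (2.5, 6.5, 60°): beam 1 = 2.8868 ≠ 0.5774 ✗
  (2.5, 4.5, 15°): beam 1 = 3.6235 ≠ 0.5774 ✗
  (1.5, 3.5, 285°): beam 1 = 2.5882 ≠ 0.5774 ✗
  (2.5, 5.5, 285°): beam 1 = 3.6235 ≠ 0.5774 ✗
  …
  (1.5, 4.5, 120°): r_1=0.5774, r_2=0.5774, r_3=3.0000, r_4=4.0415 — all match ✓
Unique over the lattice → pose = (1.5, 4.5, 120°).

(x, y, θ) = (1.5, 4.5, 120°)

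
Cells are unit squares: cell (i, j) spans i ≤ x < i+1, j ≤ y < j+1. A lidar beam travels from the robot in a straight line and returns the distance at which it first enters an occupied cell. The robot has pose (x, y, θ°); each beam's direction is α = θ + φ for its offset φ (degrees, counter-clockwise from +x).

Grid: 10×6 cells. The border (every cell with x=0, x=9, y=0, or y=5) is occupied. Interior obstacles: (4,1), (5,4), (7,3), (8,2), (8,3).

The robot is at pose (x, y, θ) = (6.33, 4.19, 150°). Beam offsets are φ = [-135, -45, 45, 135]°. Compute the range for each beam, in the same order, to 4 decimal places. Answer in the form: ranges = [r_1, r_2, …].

ranges = [2.7642, 0.8386, 0.3416, 3.3025]

beam 1: φ=-135°, α=15°
  dir = (cos 15°, sin 15°) = (0.9659, 0.2588); from cell (6,4)
  next x-line at t=0.6936, next y-line at t=3.1296; Δt_x=1.0353, Δt_y=3.8637
    x: enter (7,4) at t=0.6936
    x: enter (8,4) at t=1.7289
    x: enter (9,4) at t=2.7642 ← occupied
  → r_1 = 2.7642
beam 2: φ=-45°, α=105°
  dir = (cos 105°, sin 105°) = (-0.2588, 0.9659); from cell (6,4)
  next x-line at t=1.2750, next y-line at t=0.8386; Δt_x=3.8637, Δt_y=1.0353
    y: enter (6,5) at t=0.8386 ← occupied
  → r_2 = 0.8386
beam 3: φ=45°, α=195°
  dir = (cos 195°, sin 195°) = (-0.9659, -0.2588); from cell (6,4)
  next x-line at t=0.3416, next y-line at t=0.7341; Δt_x=1.0353, Δt_y=3.8637
    x: enter (5,4) at t=0.3416 ← occupied
  → r_3 = 0.3416
beam 4: φ=135°, α=285°
  dir = (cos 285°, sin 285°) = (0.2588, -0.9659); from cell (6,4)
  next x-line at t=2.5887, next y-line at t=0.1967; Δt_x=3.8637, Δt_y=1.0353
    y: enter (6,3) at t=0.1967
    y: enter (6,2) at t=1.2320
    y: enter (6,1) at t=2.2673
    x: enter (7,1) at t=2.5887
    y: enter (7,0) at t=3.3025 ← occupied
  → r_4 = 3.3025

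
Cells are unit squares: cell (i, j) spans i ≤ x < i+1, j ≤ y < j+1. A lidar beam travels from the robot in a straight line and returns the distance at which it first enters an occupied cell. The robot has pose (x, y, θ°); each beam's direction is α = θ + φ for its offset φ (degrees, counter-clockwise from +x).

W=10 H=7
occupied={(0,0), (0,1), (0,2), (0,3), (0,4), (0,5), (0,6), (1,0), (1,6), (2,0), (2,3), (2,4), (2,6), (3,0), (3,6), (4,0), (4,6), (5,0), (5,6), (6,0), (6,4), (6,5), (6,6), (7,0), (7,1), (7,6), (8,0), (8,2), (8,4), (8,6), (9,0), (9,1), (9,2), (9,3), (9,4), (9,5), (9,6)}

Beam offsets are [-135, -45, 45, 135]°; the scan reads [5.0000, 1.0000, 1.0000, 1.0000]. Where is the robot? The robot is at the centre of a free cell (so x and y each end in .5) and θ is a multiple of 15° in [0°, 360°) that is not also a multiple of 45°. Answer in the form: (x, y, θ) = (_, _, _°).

Candidates: 33 free-cell centres × 16 headings = 528 poses. Raycast each; keep the one whose scan matches to 4 dp.
  (4.5, 2.5, 330°): beam 1 = 3.6235 ≠ 5.0000 ✗
  (5.5, 4.5, 15°): beam 1 = 4.0415 ≠ 5.0000 ✗
  (1.5, 3.5, 75°): beam 1 = 2.8868 ≠ 5.0000 ✗
  …
  (7.5, 3.5, 345°): r_1=5.0000, r_2=1.0000, r_3=1.0000, r_4=1.0000 — all match ✓
Unique over the lattice → pose = (7.5, 3.5, 345°).

(x, y, θ) = (7.5, 3.5, 345°)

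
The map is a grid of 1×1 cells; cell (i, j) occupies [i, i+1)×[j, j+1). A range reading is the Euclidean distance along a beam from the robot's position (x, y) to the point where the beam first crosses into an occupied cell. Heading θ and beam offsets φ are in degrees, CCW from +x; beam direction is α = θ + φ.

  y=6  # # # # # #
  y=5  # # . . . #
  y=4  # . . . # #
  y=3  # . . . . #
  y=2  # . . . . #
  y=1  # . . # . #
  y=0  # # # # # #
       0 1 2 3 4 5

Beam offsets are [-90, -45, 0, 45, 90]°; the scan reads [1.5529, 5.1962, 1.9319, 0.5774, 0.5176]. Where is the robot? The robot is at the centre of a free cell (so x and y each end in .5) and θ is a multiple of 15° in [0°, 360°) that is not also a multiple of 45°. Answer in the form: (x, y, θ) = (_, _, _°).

(x, y, θ) = (1.5, 1.5, 105°)

The pose lattice has 17·16 = 272 candidates. Test each by forward raycasting.
  (4.5, 2.5, 285°): beam 1 = 3.6235 ≠ 1.5529 ✗
  (1.5, 2.5, 195°): beam 1 = 1.9319 ≠ 1.5529 ✗
  (1.5, 1.5, 120°): beam 1 = 4.0415 ≠ 1.5529 ✗
  (4.5, 1.5, 120°): beam 1 = 0.5774 ≠ 1.5529 ✗
  …
  (1.5, 1.5, 105°): r_1=1.5529, r_2=5.1962, r_3=1.9319, r_4=0.5774, r_5=0.5176 — all match ✓
Unique over the lattice → pose = (1.5, 1.5, 105°).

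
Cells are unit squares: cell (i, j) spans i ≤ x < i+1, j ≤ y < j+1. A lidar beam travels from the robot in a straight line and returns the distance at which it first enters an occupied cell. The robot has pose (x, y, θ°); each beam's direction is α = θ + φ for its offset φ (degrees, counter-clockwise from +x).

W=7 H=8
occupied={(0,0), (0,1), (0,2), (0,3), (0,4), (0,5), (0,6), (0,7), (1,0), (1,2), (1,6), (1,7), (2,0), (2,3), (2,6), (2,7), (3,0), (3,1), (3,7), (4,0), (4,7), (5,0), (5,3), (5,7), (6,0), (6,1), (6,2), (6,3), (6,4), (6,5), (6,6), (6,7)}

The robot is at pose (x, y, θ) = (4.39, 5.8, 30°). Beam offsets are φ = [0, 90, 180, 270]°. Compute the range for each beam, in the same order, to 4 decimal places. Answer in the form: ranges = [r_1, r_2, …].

ranges = [1.8591, 1.3856, 3.9144, 2.0785]

beam 1: φ=0°, α=30°
  cosα=0.8660 sinα=0.5000 | (4,5) | tMaxX 0.7044 tMaxY 0.4000 | tΔX 1.1547 tΔY 2.0000
    t=0.4000 [y] (4,6)
    t=0.7044 [x] (5,6)
    t=1.8591 [x] (6,6) — stop
  → r_1 = 1.8591
beam 2: φ=90°, α=120°
  cosα=-0.5000 sinα=0.8660 | (4,5) | tMaxX 0.7800 tMaxY 0.2309 | tΔX 2.0000 tΔY 1.1547
    t=0.2309 [y] (4,6)
    t=0.7800 [x] (3,6)
    t=1.3856 [y] (3,7) — stop
  → r_2 = 1.3856
beam 3: φ=180°, α=210°
  cosα=-0.8660 sinα=-0.5000 | (4,5) | tMaxX 0.4503 tMaxY 1.6000 | tΔX 1.1547 tΔY 2.0000
    t=0.4503 [x] (3,5)
    t=1.6000 [y] (3,4)
    t=1.6050 [x] (2,4)
    t=2.7597 [x] (1,4)
    t=3.6000 [y] (1,3)
    t=3.9144 [x] (0,3) — stop
  → r_3 = 3.9144
beam 4: φ=270°, α=300°
  cosα=0.5000 sinα=-0.8660 | (4,5) | tMaxX 1.2200 tMaxY 0.9238 | tΔX 2.0000 tΔY 1.1547
    t=0.9238 [y] (4,4)
    t=1.2200 [x] (5,4)
    t=2.0785 [y] (5,3) — stop
  → r_4 = 2.0785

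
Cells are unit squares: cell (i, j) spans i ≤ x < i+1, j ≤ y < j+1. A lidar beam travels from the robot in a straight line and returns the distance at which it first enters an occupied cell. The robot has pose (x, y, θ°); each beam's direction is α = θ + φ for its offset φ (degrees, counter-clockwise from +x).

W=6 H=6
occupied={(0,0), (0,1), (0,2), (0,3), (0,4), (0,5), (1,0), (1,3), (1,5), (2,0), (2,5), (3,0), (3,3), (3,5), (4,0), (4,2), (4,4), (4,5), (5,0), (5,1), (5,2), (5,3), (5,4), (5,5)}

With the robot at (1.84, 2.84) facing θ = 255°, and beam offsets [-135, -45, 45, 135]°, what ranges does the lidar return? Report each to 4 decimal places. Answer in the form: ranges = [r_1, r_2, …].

ranges = [0.1848, 0.9699, 2.1246, 1.3395]

beam 1: φ=-135°, α=120°
  direction (-0.5000, 0.8660); cell (1,2); t to first gridline: x 1.6800, y 0.1848 (then +2.0000 / +1.1547)
    (1,3) via y @ 0.1848  # hit
  → r_1 = 0.1848
beam 2: φ=-45°, α=210°
  direction (-0.8660, -0.5000); cell (1,2); t to first gridline: x 0.9699, y 1.6800 (then +1.1547 / +2.0000)
    (0,2) via x @ 0.9699  # hit
  → r_2 = 0.9699
beam 3: φ=45°, α=300°
  direction (0.5000, -0.8660); cell (1,2); t to first gridline: x 0.3200, y 0.9699 (then +2.0000 / +1.1547)
    (2,2) via x @ 0.3200
    (2,1) via y @ 0.9699
    (2,0) via y @ 2.1246  # hit
  → r_3 = 2.1246
beam 4: φ=135°, α=30°
  direction (0.8660, 0.5000); cell (1,2); t to first gridline: x 0.1848, y 0.3200 (then +1.1547 / +2.0000)
    (2,2) via x @ 0.1848
    (2,3) via y @ 0.3200
    (3,3) via x @ 1.3395  # hit
  → r_4 = 1.3395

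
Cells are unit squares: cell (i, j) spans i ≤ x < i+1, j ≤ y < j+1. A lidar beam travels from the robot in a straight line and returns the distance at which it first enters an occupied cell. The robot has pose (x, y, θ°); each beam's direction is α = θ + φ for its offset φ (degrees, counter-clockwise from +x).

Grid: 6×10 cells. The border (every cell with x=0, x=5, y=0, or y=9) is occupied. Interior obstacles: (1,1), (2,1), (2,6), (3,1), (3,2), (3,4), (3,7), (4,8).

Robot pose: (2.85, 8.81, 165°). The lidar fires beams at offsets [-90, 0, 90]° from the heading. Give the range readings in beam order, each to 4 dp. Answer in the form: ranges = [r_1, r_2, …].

beam 1: φ=-90°, α=75°
  d=(0.2588,0.9659)  start (2,8)  tX=0.5796 tY=0.1967  stride 1/|dx|=3.8637 1/|dy|=1.0353
    cross y-line → (2,9), t=0.1967 (wall)
  → r_1 = 0.1967
beam 2: φ=0°, α=165°
  d=(-0.9659,0.2588)  start (2,8)  tX=0.8800 tY=0.7341  stride 1/|dx|=1.0353 1/|dy|=3.8637
    cross y-line → (2,9), t=0.7341 (wall)
  → r_2 = 0.7341
beam 3: φ=90°, α=255°
  d=(-0.2588,-0.9659)  start (2,8)  tX=3.2841 tY=0.8386  stride 1/|dx|=3.8637 1/|dy|=1.0353
    cross y-line → (2,7), t=0.8386
    cross y-line → (2,6), t=1.8738 (wall)
  → r_3 = 1.8738

ranges = [0.1967, 0.7341, 1.8738]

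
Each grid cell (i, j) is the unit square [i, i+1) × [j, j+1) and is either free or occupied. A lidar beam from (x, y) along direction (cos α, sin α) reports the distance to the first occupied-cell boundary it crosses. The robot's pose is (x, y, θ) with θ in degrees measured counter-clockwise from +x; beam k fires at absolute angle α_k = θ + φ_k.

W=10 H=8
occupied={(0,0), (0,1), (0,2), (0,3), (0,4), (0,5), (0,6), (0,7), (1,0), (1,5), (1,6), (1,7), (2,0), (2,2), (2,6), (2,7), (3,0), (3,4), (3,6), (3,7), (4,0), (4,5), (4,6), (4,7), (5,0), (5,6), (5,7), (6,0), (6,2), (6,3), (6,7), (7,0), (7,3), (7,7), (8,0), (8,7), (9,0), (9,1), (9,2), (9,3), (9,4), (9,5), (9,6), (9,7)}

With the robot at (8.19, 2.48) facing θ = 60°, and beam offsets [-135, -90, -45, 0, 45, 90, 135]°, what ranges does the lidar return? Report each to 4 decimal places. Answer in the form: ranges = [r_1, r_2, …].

beam 1: φ=-135°, α=285°
  direction (0.2588, -0.9659); cell (8,2); t to first gridline: x 3.1296, y 0.4969 (then +3.8637 / +1.0353)
    (8,1) via y @ 0.4969
    (8,0) via y @ 1.5322  # hit
  → r_1 = 1.5322
beam 2: φ=-90°, α=330°
  direction (0.8660, -0.5000); cell (8,2); t to first gridline: x 0.9353, y 0.9600 (then +1.1547 / +2.0000)
    (9,2) via x @ 0.9353  # hit
  → r_2 = 0.9353
beam 3: φ=-45°, α=15°
  direction (0.9659, 0.2588); cell (8,2); t to first gridline: x 0.8386, y 2.0091 (then +1.0353 / +3.8637)
    (9,2) via x @ 0.8386  # hit
  → r_3 = 0.8386
beam 4: φ=0°, α=60°
  direction (0.5000, 0.8660); cell (8,2); t to first gridline: x 1.6200, y 0.6004 (then +2.0000 / +1.1547)
    (8,3) via y @ 0.6004
    (9,3) via x @ 1.6200  # hit
  → r_4 = 1.6200
beam 5: φ=45°, α=105°
  direction (-0.2588, 0.9659); cell (8,2); t to first gridline: x 0.7341, y 0.5383 (then +3.8637 / +1.0353)
    (8,3) via y @ 0.5383
    (7,3) via x @ 0.7341  # hit
  → r_5 = 0.7341
beam 6: φ=90°, α=150°
  direction (-0.8660, 0.5000); cell (8,2); t to first gridline: x 0.2194, y 1.0400 (then +1.1547 / +2.0000)
    (7,2) via x @ 0.2194
    (7,3) via y @ 1.0400  # hit
  → r_6 = 1.0400
beam 7: φ=135°, α=195°
  direction (-0.9659, -0.2588); cell (8,2); t to first gridline: x 0.1967, y 1.8546 (then +1.0353 / +3.8637)
    (7,2) via x @ 0.1967
    (6,2) via x @ 1.2320  # hit
  → r_7 = 1.2320

ranges = [1.5322, 0.9353, 0.8386, 1.6200, 0.7341, 1.0400, 1.2320]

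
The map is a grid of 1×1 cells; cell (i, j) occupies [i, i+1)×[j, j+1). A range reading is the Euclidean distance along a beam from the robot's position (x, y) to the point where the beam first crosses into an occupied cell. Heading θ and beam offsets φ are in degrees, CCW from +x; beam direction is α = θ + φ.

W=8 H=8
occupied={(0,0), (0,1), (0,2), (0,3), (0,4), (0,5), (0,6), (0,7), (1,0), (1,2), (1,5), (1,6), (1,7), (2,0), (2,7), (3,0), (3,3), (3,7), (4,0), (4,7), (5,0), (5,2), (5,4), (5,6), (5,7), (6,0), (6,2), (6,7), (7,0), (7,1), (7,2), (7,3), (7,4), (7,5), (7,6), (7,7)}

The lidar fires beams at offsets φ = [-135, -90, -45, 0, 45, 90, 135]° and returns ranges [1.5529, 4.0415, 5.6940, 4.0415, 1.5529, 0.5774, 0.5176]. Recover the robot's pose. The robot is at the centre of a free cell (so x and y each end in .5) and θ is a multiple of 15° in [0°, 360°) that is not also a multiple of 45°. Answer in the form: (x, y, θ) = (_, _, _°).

(x, y, θ) = (3.5, 6.5, 330°)

Enumerate (i+0.5, j+0.5, θ) over the 28 free cells and 16 admissible headings. For each, cast all 7 beams and compare to the given ranges.
  (2.5, 2.5, 165°): beam 1 = 1.0000 ≠ 1.5529 ✗
  (2.5, 6.5, 75°): beam 1 = 2.8868 ≠ 1.5529 ✗
  (4.5, 3.5, 240°): beam 1 = 3.6235 ≠ 1.5529 ✗
  (4.5, 1.5, 285°): beam 1 = 2.8868 ≠ 1.5529 ✗
  (2.5, 3.5, 300°): beam 2 = 1.0000 ≠ 4.0415 ✗
  …
  (3.5, 6.5, 330°): r_1=1.5529, r_2=4.0415, r_3=5.6940, r_4=4.0415, r_5=1.5529, r_6=0.5774, r_7=0.5176 — all match ✓
Only this pose fits every beam.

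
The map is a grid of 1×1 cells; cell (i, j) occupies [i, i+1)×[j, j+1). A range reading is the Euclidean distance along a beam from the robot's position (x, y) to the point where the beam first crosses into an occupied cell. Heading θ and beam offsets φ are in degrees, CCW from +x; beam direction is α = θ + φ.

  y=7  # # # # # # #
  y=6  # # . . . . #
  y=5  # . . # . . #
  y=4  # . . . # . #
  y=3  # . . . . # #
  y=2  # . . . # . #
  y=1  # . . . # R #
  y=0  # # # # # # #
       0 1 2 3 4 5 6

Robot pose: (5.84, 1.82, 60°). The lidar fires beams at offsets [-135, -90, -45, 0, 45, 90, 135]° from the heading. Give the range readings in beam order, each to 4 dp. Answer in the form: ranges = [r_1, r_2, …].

ranges = [0.6182, 0.1848, 0.1656, 0.3200, 1.2216, 0.9699, 0.8696]

beam 1: φ=-135°, α=285°
  d=(0.2588,-0.9659)  start (5,1)  tX=0.6182 tY=0.8489  stride 1/|dx|=3.8637 1/|dy|=1.0353
    cross x-line → (6,1), t=0.6182 (wall)
  → r_1 = 0.6182
beam 2: φ=-90°, α=330°
  d=(0.8660,-0.5000)  start (5,1)  tX=0.1848 tY=1.6400  stride 1/|dx|=1.1547 1/|dy|=2.0000
    cross x-line → (6,1), t=0.1848 (wall)
  → r_2 = 0.1848
beam 3: φ=-45°, α=15°
  d=(0.9659,0.2588)  start (5,1)  tX=0.1656 tY=0.6955  stride 1/|dx|=1.0353 1/|dy|=3.8637
    cross x-line → (6,1), t=0.1656 (wall)
  → r_3 = 0.1656
beam 4: φ=0°, α=60°
  d=(0.5000,0.8660)  start (5,1)  tX=0.3200 tY=0.2078  stride 1/|dx|=2.0000 1/|dy|=1.1547
    cross y-line → (5,2), t=0.2078
    cross x-line → (6,2), t=0.3200 (wall)
  → r_4 = 0.3200
beam 5: φ=45°, α=105°
  d=(-0.2588,0.9659)  start (5,1)  tX=3.2455 tY=0.1863  stride 1/|dx|=3.8637 1/|dy|=1.0353
    cross y-line → (5,2), t=0.1863
    cross y-line → (5,3), t=1.2216 (wall)
  → r_5 = 1.2216
beam 6: φ=90°, α=150°
  d=(-0.8660,0.5000)  start (5,1)  tX=0.9699 tY=0.3600  stride 1/|dx|=1.1547 1/|dy|=2.0000
    cross y-line → (5,2), t=0.3600
    cross x-line → (4,2), t=0.9699 (wall)
  → r_6 = 0.9699
beam 7: φ=135°, α=195°
  d=(-0.9659,-0.2588)  start (5,1)  tX=0.8696 tY=3.1682  stride 1/|dx|=1.0353 1/|dy|=3.8637
    cross x-line → (4,1), t=0.8696 (wall)
  → r_7 = 0.8696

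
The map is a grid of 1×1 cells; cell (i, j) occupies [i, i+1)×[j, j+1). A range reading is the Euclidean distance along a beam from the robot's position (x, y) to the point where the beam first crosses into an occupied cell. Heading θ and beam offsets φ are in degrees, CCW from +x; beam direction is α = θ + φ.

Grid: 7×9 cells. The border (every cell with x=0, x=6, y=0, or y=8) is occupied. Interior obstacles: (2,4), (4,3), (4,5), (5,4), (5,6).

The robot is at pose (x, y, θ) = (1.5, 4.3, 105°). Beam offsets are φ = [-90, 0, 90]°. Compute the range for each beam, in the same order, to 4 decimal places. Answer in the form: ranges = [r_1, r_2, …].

beam 1: φ=-90°, α=15°
  direction (0.9659, 0.2588); cell (1,4); t to first gridline: x 0.5176, y 2.7046 (then +1.0353 / +3.8637)
    (2,4) via x @ 0.5176  # hit
  → r_1 = 0.5176
beam 2: φ=0°, α=105°
  direction (-0.2588, 0.9659); cell (1,4); t to first gridline: x 1.9319, y 0.7247 (then +3.8637 / +1.0353)
    (1,5) via y @ 0.7247
    (1,6) via y @ 1.7600
    (0,6) via x @ 1.9319  # hit
  → r_2 = 1.9319
beam 3: φ=90°, α=195°
  direction (-0.9659, -0.2588); cell (1,4); t to first gridline: x 0.5176, y 1.1591 (then +1.0353 / +3.8637)
    (0,4) via x @ 0.5176  # hit
  → r_3 = 0.5176

ranges = [0.5176, 1.9319, 0.5176]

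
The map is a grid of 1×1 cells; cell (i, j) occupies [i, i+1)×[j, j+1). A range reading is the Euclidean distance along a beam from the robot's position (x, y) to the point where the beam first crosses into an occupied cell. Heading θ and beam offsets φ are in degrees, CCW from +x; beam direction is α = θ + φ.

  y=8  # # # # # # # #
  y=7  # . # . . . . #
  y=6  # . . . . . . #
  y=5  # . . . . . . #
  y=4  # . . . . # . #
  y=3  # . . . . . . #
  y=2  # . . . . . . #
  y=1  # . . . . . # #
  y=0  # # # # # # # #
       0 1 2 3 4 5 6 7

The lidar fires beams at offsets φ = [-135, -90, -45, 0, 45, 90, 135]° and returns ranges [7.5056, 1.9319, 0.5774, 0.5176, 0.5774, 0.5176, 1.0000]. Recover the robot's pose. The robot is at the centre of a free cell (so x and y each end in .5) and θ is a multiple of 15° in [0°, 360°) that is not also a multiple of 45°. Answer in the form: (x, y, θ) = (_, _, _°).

The pose lattice has 39·16 = 624 candidates. Test each by forward raycasting.
  (2.5, 6.5, 195°): beam 1 = 0.5774 ≠ 7.5056 ✗
  (6.5, 3.5, 150°): beam 1 = 0.5176 ≠ 7.5056 ✗
  (3.5, 2.5, 75°): beam 1 = 1.7321 ≠ 7.5056 ✗
  …
  (1.5, 1.5, 195°): r_1=7.5056, r_2=1.9319, r_3=0.5774, r_4=0.5176, r_5=0.5774, r_6=0.5176, r_7=1.0000 — all match ✓
Only this pose fits every beam.

(x, y, θ) = (1.5, 1.5, 195°)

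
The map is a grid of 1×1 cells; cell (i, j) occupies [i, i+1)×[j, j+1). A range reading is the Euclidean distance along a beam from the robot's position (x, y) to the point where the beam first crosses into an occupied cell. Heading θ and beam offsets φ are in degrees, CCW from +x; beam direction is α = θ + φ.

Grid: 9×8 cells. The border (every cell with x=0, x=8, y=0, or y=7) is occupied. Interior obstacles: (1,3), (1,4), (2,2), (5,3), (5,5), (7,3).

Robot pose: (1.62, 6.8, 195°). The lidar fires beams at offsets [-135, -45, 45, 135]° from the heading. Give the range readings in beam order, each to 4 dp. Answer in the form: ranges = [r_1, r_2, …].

beam 1: φ=-135°, α=60°
  d=(0.5000,0.8660)  start (1,6)  tX=0.7600 tY=0.2309  stride 1/|dx|=2.0000 1/|dy|=1.1547
    cross y-line → (1,7), t=0.2309 (wall)
  → r_1 = 0.2309
beam 2: φ=-45°, α=150°
  d=(-0.8660,0.5000)  start (1,6)  tX=0.7159 tY=0.4000  stride 1/|dx|=1.1547 1/|dy|=2.0000
    cross y-line → (1,7), t=0.4000 (wall)
  → r_2 = 0.4000
beam 3: φ=45°, α=240°
  d=(-0.5000,-0.8660)  start (1,6)  tX=1.2400 tY=0.9238  stride 1/|dx|=2.0000 1/|dy|=1.1547
    cross y-line → (1,5), t=0.9238
    cross x-line → (0,5), t=1.2400 (wall)
  → r_3 = 1.2400
beam 4: φ=135°, α=330°
  d=(0.8660,-0.5000)  start (1,6)  tX=0.4388 tY=1.6000  stride 1/|dx|=1.1547 1/|dy|=2.0000
    cross x-line → (2,6), t=0.4388
    cross x-line → (3,6), t=1.5935
    cross y-line → (3,5), t=1.6000
    cross x-line → (4,5), t=2.7482
    cross y-line → (4,4), t=3.6000
    cross x-line → (5,4), t=3.9029
    cross x-line → (6,4), t=5.0576
    cross y-line → (6,3), t=5.6000
    cross x-line → (7,3), t=6.2123 (wall)
  → r_4 = 6.2123

ranges = [0.2309, 0.4000, 1.2400, 6.2123]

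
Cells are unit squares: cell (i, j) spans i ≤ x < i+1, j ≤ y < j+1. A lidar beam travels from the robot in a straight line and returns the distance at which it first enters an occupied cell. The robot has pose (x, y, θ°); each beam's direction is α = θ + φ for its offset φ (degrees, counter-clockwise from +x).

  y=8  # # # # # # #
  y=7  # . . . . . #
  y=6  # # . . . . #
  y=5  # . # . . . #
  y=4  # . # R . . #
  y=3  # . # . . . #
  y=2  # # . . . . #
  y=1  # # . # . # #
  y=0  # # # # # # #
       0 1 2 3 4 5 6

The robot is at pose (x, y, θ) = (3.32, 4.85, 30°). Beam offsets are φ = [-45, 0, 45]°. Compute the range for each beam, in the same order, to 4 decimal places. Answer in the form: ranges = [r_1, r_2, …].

ranges = [2.7745, 3.0946, 3.2611]

beam 1: φ=-45°, α=345°
  direction (0.9659, -0.2588); cell (3,4); t to first gridline: x 0.7040, y 3.2841 (then +1.0353 / +3.8637)
    (4,4) via x @ 0.7040
    (5,4) via x @ 1.7393
    (6,4) via x @ 2.7745  # hit
  → r_1 = 2.7745
beam 2: φ=0°, α=30°
  direction (0.8660, 0.5000); cell (3,4); t to first gridline: x 0.7852, y 0.3000 (then +1.1547 / +2.0000)
    (3,5) via y @ 0.3000
    (4,5) via x @ 0.7852
    (5,5) via x @ 1.9399
    (5,6) via y @ 2.3000
    (6,6) via x @ 3.0946  # hit
  → r_2 = 3.0946
beam 3: φ=45°, α=75°
  direction (0.2588, 0.9659); cell (3,4); t to first gridline: x 2.6273, y 0.1553 (then +3.8637 / +1.0353)
    (3,5) via y @ 0.1553
    (3,6) via y @ 1.1906
    (3,7) via y @ 2.2258
    (4,7) via x @ 2.6273
    (4,8) via y @ 3.2611  # hit
  → r_3 = 3.2611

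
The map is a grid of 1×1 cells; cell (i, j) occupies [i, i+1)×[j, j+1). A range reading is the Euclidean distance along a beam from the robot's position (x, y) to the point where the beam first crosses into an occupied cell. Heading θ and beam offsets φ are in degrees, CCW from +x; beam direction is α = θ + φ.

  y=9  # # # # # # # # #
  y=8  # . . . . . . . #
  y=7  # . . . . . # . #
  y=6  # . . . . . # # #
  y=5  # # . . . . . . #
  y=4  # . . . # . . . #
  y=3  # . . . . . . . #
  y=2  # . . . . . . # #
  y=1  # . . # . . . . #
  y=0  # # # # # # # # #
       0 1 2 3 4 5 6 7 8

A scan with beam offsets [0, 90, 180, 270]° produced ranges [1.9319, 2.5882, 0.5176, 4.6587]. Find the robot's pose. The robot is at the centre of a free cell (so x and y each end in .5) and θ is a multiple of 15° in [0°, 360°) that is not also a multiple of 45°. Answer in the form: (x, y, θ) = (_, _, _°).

Enumerate (i+0.5, j+0.5, θ) over the 49 free cells and 16 admissible headings. For each, cast all 4 beams and compare to the given ranges.
  (2.5, 1.5, 30°): beam 1 = 0.5774 ≠ 1.9319 ✗
  (4.5, 3.5, 165°): beam 1 = 3.6235 ≠ 1.9319 ✗
  (3.5, 5.5, 30°): beam 1 = 2.8868 ≠ 1.9319 ✗
  …
  (3.5, 2.5, 75°): r_1=1.9319, r_2=2.5882, r_3=0.5176, r_4=4.6587 — all match ✓
Only this pose fits every beam.

(x, y, θ) = (3.5, 2.5, 75°)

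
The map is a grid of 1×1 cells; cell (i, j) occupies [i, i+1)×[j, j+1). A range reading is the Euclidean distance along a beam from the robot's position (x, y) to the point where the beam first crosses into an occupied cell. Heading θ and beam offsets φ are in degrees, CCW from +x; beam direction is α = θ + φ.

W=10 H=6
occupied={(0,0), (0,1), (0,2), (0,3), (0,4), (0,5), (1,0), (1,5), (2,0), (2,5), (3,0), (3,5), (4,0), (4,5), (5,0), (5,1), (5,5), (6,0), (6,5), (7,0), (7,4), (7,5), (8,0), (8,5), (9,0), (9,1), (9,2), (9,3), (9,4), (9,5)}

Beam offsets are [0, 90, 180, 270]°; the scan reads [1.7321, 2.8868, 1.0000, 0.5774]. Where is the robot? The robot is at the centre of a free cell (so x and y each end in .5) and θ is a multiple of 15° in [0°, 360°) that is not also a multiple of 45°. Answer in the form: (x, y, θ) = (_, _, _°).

(x, y, θ) = (8.5, 2.5, 120°)

Candidates: 30 free-cell centres × 16 headings = 480 poses. Raycast each; keep the one whose scan matches to 4 dp.
  (5.5, 3.5, 300°): beam 1 = 2.8868 ≠ 1.7321 ✗
  (4.5, 4.5, 60°): beam 1 = 0.5774 ≠ 1.7321 ✗
  (2.5, 2.5, 15°): beam 1 = 6.7293 ≠ 1.7321 ✗
  (8.5, 1.5, 120°): beam 1 = 2.8868 ≠ 1.7321 ✗
  …
  (8.5, 2.5, 120°): r_1=1.7321, r_2=2.8868, r_3=1.0000, r_4=0.5774 — all match ✓
No second candidate reproduces the full scan.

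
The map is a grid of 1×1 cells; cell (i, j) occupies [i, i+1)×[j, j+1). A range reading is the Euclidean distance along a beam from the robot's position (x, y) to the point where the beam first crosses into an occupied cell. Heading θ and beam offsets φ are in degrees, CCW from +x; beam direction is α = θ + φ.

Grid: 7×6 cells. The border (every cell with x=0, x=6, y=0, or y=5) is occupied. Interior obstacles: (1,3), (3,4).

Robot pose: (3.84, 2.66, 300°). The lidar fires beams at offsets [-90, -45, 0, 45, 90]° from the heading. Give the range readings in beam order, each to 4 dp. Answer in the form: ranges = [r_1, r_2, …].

beam 1: φ=-90°, α=210°
  d=(-0.8660,-0.5000)  start (3,2)  tX=0.9699 tY=1.3200  stride 1/|dx|=1.1547 1/|dy|=2.0000
    cross x-line → (2,2), t=0.9699
    cross y-line → (2,1), t=1.3200
    cross x-line → (1,1), t=2.1246
    cross x-line → (0,1), t=3.2793 (wall)
  → r_1 = 3.2793
beam 2: φ=-45°, α=255°
  d=(-0.2588,-0.9659)  start (3,2)  tX=3.2455 tY=0.6833  stride 1/|dx|=3.8637 1/|dy|=1.0353
    cross y-line → (3,1), t=0.6833
    cross y-line → (3,0), t=1.7186 (wall)
  → r_2 = 1.7186
beam 3: φ=0°, α=300°
  d=(0.5000,-0.8660)  start (3,2)  tX=0.3200 tY=0.7621  stride 1/|dx|=2.0000 1/|dy|=1.1547
    cross x-line → (4,2), t=0.3200
    cross y-line → (4,1), t=0.7621
    cross y-line → (4,0), t=1.9168 (wall)
  → r_3 = 1.9168
beam 4: φ=45°, α=345°
  d=(0.9659,-0.2588)  start (3,2)  tX=0.1656 tY=2.5500  stride 1/|dx|=1.0353 1/|dy|=3.8637
    cross x-line → (4,2), t=0.1656
    cross x-line → (5,2), t=1.2009
    cross x-line → (6,2), t=2.2362 (wall)
  → r_4 = 2.2362
beam 5: φ=90°, α=30°
  d=(0.8660,0.5000)  start (3,2)  tX=0.1848 tY=0.6800  stride 1/|dx|=1.1547 1/|dy|=2.0000
    cross x-line → (4,2), t=0.1848
    cross y-line → (4,3), t=0.6800
    cross x-line → (5,3), t=1.3395
    cross x-line → (6,3), t=2.4942 (wall)
  → r_5 = 2.4942

ranges = [3.2793, 1.7186, 1.9168, 2.2362, 2.4942]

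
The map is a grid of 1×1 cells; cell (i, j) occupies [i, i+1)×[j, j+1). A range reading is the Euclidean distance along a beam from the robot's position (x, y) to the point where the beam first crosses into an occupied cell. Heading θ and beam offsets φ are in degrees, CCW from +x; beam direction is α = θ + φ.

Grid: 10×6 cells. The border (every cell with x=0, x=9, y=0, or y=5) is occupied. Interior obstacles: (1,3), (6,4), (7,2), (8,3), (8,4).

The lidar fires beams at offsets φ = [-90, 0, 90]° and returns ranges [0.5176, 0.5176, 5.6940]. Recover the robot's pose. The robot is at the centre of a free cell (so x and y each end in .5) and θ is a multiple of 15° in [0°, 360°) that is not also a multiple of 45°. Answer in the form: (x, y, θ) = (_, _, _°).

The pose lattice has 27·16 = 432 candidates. Test each by forward raycasting.
  (7.5, 1.5, 165°): beam 2 = 5.7956 ≠ 0.5176 ✗
  (4.5, 2.5, 300°): beam 1 = 3.0000 ≠ 0.5176 ✗
  (5.5, 2.5, 330°): beam 1 = 1.7321 ≠ 0.5176 ✗
  (3.5, 3.5, 120°): beam 1 = 2.8868 ≠ 0.5176 ✗
  (2.5, 3.5, 285°): beam 2 = 2.5882 ≠ 0.5176 ✗
  …
  (1.5, 1.5, 285°): r_1=0.5176, r_2=0.5176, r_3=5.6940 — all match ✓
Unique over the lattice → pose = (1.5, 1.5, 285°).

(x, y, θ) = (1.5, 1.5, 285°)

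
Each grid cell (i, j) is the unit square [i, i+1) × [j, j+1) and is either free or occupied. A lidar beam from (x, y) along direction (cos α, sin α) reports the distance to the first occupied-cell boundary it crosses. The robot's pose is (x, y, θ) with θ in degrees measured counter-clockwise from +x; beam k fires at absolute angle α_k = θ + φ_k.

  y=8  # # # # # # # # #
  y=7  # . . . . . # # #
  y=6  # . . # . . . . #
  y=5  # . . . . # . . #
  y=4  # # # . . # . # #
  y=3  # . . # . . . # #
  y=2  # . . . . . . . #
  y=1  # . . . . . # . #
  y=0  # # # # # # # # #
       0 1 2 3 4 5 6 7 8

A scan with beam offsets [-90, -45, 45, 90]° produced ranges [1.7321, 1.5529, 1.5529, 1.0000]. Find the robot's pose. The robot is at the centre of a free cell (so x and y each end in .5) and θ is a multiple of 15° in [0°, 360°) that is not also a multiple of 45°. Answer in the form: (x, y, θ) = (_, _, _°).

Enumerate (i+0.5, j+0.5, θ) over the 38 free cells and 16 admissible headings. For each, cast all 4 beams and compare to the given ranges.
  (2.5, 1.5, 210°): beam 1 = 2.8868 ≠ 1.7321 ✗
  (4.5, 3.5, 285°): beam 1 = 0.5176 ≠ 1.7321 ✗
  (5.5, 2.5, 105°): beam 1 = 1.9319 ≠ 1.7321 ✗
  (2.5, 1.5, 345°): beam 1 = 0.5176 ≠ 1.7321 ✗
  …
  (1.5, 6.5, 30°): r_1=1.7321, r_2=1.5529, r_3=1.5529, r_4=1.0000 — all match ✓
Unique over the lattice → pose = (1.5, 6.5, 30°).

(x, y, θ) = (1.5, 6.5, 30°)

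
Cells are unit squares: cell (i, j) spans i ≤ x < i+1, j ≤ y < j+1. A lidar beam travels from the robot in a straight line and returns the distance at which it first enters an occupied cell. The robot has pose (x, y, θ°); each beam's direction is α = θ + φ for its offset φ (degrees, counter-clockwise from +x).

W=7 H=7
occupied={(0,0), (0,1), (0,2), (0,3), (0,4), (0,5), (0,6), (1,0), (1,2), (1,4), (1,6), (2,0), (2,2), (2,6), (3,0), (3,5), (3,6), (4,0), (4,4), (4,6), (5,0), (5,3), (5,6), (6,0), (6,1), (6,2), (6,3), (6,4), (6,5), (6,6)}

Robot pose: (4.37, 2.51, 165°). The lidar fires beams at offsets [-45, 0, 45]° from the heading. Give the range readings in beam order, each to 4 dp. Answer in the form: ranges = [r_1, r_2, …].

beam 1: φ=-45°, α=120°
  d=(-0.5000,0.8660)  start (4,2)  tX=0.7400 tY=0.5658  stride 1/|dx|=2.0000 1/|dy|=1.1547
    cross y-line → (4,3), t=0.5658
    cross x-line → (3,3), t=0.7400
    cross y-line → (3,4), t=1.7205
    cross x-line → (2,4), t=2.7400
    cross y-line → (2,5), t=2.8752
    cross y-line → (2,6), t=4.0299 (wall)
  → r_1 = 4.0299
beam 2: φ=0°, α=165°
  d=(-0.9659,0.2588)  start (4,2)  tX=0.3831 tY=1.8932  stride 1/|dx|=1.0353 1/|dy|=3.8637
    cross x-line → (3,2), t=0.3831
    cross x-line → (2,2), t=1.4183 (wall)
  → r_2 = 1.4183
beam 3: φ=45°, α=210°
  d=(-0.8660,-0.5000)  start (4,2)  tX=0.4272 tY=1.0200  stride 1/|dx|=1.1547 1/|dy|=2.0000
    cross x-line → (3,2), t=0.4272
    cross y-line → (3,1), t=1.0200
    cross x-line → (2,1), t=1.5819
    cross x-line → (1,1), t=2.7366
    cross y-line → (1,0), t=3.0200 (wall)
  → r_3 = 3.0200

ranges = [4.0299, 1.4183, 3.0200]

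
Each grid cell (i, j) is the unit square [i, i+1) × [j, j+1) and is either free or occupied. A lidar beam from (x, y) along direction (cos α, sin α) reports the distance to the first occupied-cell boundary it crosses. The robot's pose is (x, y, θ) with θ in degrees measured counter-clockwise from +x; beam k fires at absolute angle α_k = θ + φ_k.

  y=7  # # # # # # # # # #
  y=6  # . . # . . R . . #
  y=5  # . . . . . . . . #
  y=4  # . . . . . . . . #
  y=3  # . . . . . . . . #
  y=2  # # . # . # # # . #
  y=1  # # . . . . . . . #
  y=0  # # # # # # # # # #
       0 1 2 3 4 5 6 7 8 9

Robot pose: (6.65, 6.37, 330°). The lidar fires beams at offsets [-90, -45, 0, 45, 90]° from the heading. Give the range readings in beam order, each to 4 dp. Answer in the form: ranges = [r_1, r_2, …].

beam 1: φ=-90°, α=240°
  dir = (cos 240°, sin 240°) = (-0.5000, -0.8660); from cell (6,6)
  next x-line at t=1.3000, next y-line at t=0.4272; Δt_x=2.0000, Δt_y=1.1547
    y: enter (6,5) at t=0.4272
    x: enter (5,5) at t=1.3000
    y: enter (5,4) at t=1.5819
    y: enter (5,3) at t=2.7366
    x: enter (4,3) at t=3.3000
    y: enter (4,2) at t=3.8913
    y: enter (4,1) at t=5.0460
    x: enter (3,1) at t=5.3000
    y: enter (3,0) at t=6.2007 ← occupied
  → r_1 = 6.2007
beam 2: φ=-45°, α=285°
  dir = (cos 285°, sin 285°) = (0.2588, -0.9659); from cell (6,6)
  next x-line at t=1.3523, next y-line at t=0.3831; Δt_x=3.8637, Δt_y=1.0353
    y: enter (6,5) at t=0.3831
    x: enter (7,5) at t=1.3523
    y: enter (7,4) at t=1.4183
    y: enter (7,3) at t=2.4536
    y: enter (7,2) at t=3.4889 ← occupied
  → r_2 = 3.4889
beam 3: φ=0°, α=330°
  dir = (cos 330°, sin 330°) = (0.8660, -0.5000); from cell (6,6)
  next x-line at t=0.4041, next y-line at t=0.7400; Δt_x=1.1547, Δt_y=2.0000
    x: enter (7,6) at t=0.4041
    y: enter (7,5) at t=0.7400
    x: enter (8,5) at t=1.5588
    x: enter (9,5) at t=2.7135 ← occupied
  → r_3 = 2.7135
beam 4: φ=45°, α=15°
  dir = (cos 15°, sin 15°) = (0.9659, 0.2588); from cell (6,6)
  next x-line at t=0.3623, next y-line at t=2.4341; Δt_x=1.0353, Δt_y=3.8637
    x: enter (7,6) at t=0.3623
    x: enter (8,6) at t=1.3976
    x: enter (9,6) at t=2.4329 ← occupied
  → r_4 = 2.4329
beam 5: φ=90°, α=60°
  dir = (cos 60°, sin 60°) = (0.5000, 0.8660); from cell (6,6)
  next x-line at t=0.7000, next y-line at t=0.7275; Δt_x=2.0000, Δt_y=1.1547
    x: enter (7,6) at t=0.7000
    y: enter (7,7) at t=0.7275 ← occupied
  → r_5 = 0.7275

ranges = [6.2007, 3.4889, 2.7135, 2.4329, 0.7275]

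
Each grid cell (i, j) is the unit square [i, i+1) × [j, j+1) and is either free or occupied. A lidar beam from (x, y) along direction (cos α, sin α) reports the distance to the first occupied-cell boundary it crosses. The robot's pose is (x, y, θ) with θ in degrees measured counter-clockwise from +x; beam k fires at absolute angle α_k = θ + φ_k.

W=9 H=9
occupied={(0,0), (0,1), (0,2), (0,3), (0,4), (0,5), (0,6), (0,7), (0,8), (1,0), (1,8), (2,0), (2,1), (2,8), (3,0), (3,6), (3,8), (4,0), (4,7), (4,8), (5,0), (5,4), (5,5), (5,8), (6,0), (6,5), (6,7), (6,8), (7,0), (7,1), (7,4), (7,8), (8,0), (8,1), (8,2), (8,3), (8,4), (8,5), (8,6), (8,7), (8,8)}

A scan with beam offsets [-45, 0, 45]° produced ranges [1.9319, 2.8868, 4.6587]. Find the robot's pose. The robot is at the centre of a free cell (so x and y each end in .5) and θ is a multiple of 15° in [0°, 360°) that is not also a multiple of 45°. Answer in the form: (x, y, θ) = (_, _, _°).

(x, y, θ) = (3.5, 3.5, 300°)

The pose lattice has 40·16 = 640 candidates. Test each by forward raycasting.
  (3.5, 2.5, 240°): beam 1 = 2.5882 ≠ 1.9319 ✗
  (1.5, 6.5, 300°): beam 2 = 6.3509 ≠ 2.8868 ✗
  (6.5, 4.5, 210°): beam 1 = 0.5176 ≠ 1.9319 ✗
  (7.5, 6.5, 255°): beam 1 = 1.0000 ≠ 1.9319 ✗
  …
  (3.5, 3.5, 300°): r_1=1.9319, r_2=2.8868, r_3=4.6587 — all match ✓
Unique over the lattice → pose = (3.5, 3.5, 300°).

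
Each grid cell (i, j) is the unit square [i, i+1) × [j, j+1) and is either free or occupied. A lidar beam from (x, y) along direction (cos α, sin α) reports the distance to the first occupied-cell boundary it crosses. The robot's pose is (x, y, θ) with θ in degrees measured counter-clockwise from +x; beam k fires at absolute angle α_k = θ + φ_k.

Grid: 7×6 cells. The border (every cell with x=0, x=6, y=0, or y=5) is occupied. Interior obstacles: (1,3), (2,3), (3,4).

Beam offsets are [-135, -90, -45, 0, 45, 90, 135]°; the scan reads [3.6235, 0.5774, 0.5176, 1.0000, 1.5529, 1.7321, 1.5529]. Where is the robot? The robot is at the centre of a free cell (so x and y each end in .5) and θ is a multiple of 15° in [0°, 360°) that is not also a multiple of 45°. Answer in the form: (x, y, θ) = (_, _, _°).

(x, y, θ) = (2.5, 2.5, 150°)

Enumerate (i+0.5, j+0.5, θ) over the 17 free cells and 16 admissible headings. For each, cast all 7 beams and compare to the given ranges.
  (4.5, 4.5, 150°): beam 1 = 1.5529 ≠ 3.6235 ✗
  (5.5, 4.5, 255°): beam 1 = 0.5774 ≠ 3.6235 ✗
  (3.5, 2.5, 240°): beam 1 = 1.5529 ≠ 3.6235 ✗
  (4.5, 4.5, 345°): beam 1 = 0.5774 ≠ 3.6235 ✗
  …
  (2.5, 2.5, 150°): r_1=3.6235, r_2=0.5774, r_3=0.5176, r_4=1.0000, r_5=1.5529, r_6=1.7321, r_7=1.5529 — all match ✓
Only this pose fits every beam.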